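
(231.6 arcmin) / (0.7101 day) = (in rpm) 1.049e-05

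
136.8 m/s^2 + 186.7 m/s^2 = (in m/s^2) 323.5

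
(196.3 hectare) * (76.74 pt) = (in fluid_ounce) 1.797e+09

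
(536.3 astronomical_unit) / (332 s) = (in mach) 7.097e+08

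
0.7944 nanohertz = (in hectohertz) 7.944e-12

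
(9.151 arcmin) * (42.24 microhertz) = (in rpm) 1.074e-06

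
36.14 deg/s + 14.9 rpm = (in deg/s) 125.5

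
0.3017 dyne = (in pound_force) 6.782e-07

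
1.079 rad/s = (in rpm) 10.3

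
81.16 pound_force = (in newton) 361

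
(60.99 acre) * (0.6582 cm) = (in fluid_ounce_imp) 5.718e+07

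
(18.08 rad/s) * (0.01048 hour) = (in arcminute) 2.345e+06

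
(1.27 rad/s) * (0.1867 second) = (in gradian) 15.09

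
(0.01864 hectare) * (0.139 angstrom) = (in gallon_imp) 5.699e-07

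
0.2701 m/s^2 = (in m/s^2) 0.2701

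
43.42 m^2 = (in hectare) 0.004342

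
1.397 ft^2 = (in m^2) 0.1298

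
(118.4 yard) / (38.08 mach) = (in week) 1.381e-08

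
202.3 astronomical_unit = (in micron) 3.026e+19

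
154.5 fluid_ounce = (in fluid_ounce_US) 154.5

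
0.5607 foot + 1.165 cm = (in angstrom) 1.826e+09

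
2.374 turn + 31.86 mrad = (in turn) 2.379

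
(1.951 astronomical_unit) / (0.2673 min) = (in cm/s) 1.82e+12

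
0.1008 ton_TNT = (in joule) 4.217e+08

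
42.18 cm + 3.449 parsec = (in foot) 3.492e+17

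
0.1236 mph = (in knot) 0.1074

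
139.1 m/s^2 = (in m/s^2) 139.1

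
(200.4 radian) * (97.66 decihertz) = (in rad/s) 1957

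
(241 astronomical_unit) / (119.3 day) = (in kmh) 1.259e+07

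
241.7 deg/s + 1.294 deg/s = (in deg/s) 243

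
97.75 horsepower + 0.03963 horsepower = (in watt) 7.292e+04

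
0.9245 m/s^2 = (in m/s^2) 0.9245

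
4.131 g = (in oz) 0.1457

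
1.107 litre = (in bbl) 0.006963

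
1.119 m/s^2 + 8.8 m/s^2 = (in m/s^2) 9.919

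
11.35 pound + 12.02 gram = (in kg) 5.16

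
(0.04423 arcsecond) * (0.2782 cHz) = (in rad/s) 5.966e-10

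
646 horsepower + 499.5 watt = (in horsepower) 646.7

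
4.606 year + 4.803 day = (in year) 4.619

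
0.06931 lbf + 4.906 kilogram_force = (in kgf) 4.937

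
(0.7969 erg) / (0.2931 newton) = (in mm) 0.0002719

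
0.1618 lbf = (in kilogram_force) 0.07339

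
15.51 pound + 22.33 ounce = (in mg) 7.668e+06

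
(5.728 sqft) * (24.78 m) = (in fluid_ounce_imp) 4.641e+05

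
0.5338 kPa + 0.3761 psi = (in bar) 0.03127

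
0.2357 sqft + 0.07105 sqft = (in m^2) 0.0285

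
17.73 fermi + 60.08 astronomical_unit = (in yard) 9.829e+12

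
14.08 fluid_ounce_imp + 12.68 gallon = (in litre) 48.4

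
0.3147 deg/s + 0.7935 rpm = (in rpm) 0.8459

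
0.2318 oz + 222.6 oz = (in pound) 13.93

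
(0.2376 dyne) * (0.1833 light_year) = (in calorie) 9.848e+08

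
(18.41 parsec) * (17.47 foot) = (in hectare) 3.025e+14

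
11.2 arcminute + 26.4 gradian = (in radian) 0.4179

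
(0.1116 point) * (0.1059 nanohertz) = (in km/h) 1.501e-14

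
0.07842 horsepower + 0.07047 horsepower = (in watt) 111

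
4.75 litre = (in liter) 4.75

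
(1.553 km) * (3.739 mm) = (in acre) 0.001435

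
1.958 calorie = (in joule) 8.192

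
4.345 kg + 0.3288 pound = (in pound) 9.908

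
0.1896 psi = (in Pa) 1307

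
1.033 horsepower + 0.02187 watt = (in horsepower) 1.033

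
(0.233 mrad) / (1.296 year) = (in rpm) 5.444e-11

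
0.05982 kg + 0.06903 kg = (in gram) 128.8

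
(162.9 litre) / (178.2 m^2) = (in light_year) 9.662e-20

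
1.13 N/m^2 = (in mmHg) 0.008476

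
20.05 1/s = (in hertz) 20.05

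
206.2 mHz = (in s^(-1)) 0.2062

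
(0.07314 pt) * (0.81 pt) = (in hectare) 7.373e-13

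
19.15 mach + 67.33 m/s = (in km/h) 2.372e+04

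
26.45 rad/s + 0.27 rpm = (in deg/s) 1517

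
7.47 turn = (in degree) 2689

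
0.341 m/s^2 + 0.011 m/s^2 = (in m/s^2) 0.352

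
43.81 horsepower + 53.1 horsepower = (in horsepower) 96.91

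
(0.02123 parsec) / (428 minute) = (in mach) 7.492e+07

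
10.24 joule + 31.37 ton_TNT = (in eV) 8.192e+29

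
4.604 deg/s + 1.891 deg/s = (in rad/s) 0.1134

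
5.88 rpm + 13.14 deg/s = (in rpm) 8.07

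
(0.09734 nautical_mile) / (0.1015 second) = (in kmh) 6394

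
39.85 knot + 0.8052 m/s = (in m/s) 21.31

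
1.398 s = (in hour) 0.0003883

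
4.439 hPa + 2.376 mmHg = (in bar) 0.007607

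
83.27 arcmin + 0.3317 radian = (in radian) 0.3559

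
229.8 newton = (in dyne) 2.298e+07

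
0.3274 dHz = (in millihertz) 32.74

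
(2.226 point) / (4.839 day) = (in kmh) 6.762e-09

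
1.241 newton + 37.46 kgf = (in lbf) 82.86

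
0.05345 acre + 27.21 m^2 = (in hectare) 0.02435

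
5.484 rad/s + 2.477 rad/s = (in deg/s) 456.1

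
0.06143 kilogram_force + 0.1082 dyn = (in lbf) 0.1354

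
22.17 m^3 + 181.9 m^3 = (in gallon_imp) 4.489e+04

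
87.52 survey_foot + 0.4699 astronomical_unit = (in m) 7.03e+10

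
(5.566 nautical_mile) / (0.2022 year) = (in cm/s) 0.1617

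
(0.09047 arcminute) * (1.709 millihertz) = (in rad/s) 4.498e-08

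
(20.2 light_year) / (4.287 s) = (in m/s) 4.458e+16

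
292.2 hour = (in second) 1.052e+06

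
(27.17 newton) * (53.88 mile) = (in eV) 1.47e+25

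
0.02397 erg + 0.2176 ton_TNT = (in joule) 9.104e+08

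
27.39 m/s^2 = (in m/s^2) 27.39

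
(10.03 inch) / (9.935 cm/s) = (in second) 2.564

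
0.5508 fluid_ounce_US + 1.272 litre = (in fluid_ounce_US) 43.56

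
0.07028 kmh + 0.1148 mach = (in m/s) 39.11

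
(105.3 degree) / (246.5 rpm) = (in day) 8.24e-07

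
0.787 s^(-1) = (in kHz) 0.000787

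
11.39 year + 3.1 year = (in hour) 1.269e+05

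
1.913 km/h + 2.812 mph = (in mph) 4.001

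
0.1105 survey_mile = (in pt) 5.041e+05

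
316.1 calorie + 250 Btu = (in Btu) 251.3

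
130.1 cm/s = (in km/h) 4.684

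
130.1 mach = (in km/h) 1.595e+05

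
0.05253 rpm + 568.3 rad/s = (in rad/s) 568.3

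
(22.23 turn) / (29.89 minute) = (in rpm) 0.7437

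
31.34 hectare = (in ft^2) 3.373e+06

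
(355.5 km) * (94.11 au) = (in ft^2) 5.387e+19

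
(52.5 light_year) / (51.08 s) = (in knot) 1.89e+16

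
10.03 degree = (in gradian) 11.14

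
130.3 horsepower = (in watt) 9.716e+04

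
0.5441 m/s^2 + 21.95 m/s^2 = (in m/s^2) 22.49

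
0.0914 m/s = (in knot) 0.1777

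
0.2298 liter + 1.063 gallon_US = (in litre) 4.254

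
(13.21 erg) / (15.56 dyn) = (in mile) 5.275e-06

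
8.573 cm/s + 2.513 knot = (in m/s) 1.379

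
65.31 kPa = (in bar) 0.6531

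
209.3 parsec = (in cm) 6.458e+20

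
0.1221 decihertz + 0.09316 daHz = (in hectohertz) 0.009438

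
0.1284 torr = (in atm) 0.0001689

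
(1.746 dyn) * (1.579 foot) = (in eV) 5.245e+13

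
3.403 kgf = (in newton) 33.37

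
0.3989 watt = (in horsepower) 0.0005349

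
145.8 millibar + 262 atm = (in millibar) 2.656e+05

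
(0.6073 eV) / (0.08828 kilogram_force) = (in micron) 1.124e-13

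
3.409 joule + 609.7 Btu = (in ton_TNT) 0.0001537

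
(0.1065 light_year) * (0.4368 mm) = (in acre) 1.088e+08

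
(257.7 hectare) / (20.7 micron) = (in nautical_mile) 6.722e+07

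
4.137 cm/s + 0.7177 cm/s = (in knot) 0.09437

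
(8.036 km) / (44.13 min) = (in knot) 5.9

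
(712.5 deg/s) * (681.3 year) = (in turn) 4.252e+10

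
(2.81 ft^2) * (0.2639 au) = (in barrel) 6.482e+10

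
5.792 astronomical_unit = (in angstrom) 8.665e+21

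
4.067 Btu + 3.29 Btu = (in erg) 7.762e+10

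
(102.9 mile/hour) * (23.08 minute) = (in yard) 6.966e+04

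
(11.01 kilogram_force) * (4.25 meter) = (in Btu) 0.4349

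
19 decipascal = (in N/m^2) 1.9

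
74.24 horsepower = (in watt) 5.536e+04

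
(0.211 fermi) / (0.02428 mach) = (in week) 4.22e-23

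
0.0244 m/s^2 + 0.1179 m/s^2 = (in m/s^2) 0.1423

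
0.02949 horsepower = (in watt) 21.99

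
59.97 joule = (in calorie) 14.33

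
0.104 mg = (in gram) 0.000104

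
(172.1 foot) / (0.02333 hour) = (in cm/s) 62.46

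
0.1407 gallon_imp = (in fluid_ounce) 21.63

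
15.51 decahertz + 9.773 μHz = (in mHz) 1.551e+05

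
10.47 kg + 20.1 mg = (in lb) 23.08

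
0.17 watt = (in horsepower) 0.000228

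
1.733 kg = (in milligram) 1.733e+06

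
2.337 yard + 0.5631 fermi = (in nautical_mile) 0.001154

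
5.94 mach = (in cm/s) 2.023e+05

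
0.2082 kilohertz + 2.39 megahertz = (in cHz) 2.39e+08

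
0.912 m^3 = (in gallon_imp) 200.6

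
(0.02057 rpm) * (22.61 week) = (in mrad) 2.946e+07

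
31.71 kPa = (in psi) 4.599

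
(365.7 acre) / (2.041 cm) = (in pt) 2.055e+11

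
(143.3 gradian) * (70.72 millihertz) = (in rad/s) 0.1592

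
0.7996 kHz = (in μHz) 7.996e+08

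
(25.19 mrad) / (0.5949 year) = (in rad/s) 1.343e-09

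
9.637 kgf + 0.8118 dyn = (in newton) 94.51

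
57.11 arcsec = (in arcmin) 0.9518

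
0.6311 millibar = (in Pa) 63.11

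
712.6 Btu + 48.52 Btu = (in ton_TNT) 0.0001919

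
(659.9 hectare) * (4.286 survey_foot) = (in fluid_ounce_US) 2.915e+11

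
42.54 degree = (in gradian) 47.27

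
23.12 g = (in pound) 0.05097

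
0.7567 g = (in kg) 0.0007567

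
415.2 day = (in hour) 9965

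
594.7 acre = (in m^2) 2.407e+06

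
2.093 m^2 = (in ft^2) 22.53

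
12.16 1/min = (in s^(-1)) 0.2027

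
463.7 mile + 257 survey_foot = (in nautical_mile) 403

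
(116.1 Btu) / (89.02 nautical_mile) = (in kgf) 0.07576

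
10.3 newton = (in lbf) 2.316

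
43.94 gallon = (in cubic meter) 0.1663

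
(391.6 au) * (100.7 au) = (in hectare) 8.825e+22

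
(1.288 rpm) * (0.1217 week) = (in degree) 5.688e+05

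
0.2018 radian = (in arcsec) 4.162e+04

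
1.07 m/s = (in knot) 2.08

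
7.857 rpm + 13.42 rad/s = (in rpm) 136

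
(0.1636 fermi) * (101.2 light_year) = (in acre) 0.03871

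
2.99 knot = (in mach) 0.004517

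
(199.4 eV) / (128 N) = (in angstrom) 2.496e-09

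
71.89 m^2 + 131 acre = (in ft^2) 5.707e+06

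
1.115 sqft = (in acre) 2.56e-05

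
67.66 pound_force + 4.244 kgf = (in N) 342.6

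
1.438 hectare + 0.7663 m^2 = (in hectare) 1.438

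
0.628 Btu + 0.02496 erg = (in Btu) 0.628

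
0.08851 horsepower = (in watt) 66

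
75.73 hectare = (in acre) 187.1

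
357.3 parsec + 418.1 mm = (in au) 7.37e+07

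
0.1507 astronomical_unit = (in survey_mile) 1.401e+07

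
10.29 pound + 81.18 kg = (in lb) 189.3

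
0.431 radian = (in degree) 24.69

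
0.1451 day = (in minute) 208.9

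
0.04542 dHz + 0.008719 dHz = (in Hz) 0.005414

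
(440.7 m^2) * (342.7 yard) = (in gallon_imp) 3.038e+07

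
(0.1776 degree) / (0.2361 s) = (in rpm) 0.1254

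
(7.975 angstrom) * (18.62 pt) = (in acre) 1.294e-15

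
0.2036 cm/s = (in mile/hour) 0.004554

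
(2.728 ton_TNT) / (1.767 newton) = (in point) 1.831e+13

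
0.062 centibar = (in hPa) 0.62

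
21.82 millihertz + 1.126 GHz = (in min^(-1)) 6.756e+10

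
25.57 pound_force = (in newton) 113.7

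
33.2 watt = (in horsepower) 0.04452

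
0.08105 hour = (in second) 291.8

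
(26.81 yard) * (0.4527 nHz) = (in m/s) 1.11e-08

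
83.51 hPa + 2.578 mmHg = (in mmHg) 65.22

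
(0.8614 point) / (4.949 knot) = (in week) 1.974e-10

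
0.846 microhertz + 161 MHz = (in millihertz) 1.61e+11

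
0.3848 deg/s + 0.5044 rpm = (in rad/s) 0.05954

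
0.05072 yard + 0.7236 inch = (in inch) 2.55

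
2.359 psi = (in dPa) 1.626e+05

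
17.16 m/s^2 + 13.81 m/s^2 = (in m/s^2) 30.97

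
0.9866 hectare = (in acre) 2.438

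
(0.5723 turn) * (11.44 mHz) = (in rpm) 0.3928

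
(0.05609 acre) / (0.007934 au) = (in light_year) 2.021e-23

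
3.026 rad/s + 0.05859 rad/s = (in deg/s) 176.7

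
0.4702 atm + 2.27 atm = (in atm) 2.74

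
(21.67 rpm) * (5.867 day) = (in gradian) 7.323e+07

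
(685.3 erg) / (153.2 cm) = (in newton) 4.473e-05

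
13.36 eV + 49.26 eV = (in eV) 62.62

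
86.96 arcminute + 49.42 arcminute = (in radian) 0.03967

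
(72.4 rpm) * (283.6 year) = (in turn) 1.079e+10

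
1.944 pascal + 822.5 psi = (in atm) 55.97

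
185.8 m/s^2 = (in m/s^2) 185.8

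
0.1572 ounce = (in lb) 0.009825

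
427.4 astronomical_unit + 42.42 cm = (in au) 427.4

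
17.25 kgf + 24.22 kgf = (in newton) 406.7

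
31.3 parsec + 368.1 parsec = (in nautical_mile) 6.655e+15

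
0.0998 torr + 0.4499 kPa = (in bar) 0.004632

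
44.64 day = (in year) 0.1223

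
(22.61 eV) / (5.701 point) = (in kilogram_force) 1.837e-16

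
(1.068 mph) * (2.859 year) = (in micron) 4.305e+13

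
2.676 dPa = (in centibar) 0.0002676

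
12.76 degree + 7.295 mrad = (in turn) 0.03661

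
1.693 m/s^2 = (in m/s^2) 1.693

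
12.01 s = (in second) 12.01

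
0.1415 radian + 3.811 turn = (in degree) 1380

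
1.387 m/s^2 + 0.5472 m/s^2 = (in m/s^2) 1.934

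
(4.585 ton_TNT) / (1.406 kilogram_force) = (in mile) 8.645e+05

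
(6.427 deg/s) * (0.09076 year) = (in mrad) 3.211e+08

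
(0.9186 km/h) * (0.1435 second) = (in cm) 3.662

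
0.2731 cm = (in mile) 1.697e-06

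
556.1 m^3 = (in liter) 5.561e+05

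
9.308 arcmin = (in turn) 0.0004309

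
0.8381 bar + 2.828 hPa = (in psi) 12.2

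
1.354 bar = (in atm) 1.336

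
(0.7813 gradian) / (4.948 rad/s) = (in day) 2.871e-08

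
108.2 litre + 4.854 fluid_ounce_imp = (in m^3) 0.1083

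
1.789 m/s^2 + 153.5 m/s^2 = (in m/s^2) 155.3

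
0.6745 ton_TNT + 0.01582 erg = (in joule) 2.822e+09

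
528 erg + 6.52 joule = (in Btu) 0.00618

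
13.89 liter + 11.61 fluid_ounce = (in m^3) 0.01423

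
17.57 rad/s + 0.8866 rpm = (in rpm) 168.7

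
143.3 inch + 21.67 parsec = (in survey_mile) 4.155e+14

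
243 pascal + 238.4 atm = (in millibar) 2.416e+05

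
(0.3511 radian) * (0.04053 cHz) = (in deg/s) 0.008153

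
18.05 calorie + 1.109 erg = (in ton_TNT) 1.805e-08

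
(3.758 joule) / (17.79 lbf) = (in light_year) 5.02e-18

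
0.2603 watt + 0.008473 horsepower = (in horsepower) 0.008822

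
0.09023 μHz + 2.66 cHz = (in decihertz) 0.266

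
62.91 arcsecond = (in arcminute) 1.048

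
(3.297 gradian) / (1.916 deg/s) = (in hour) 0.0004302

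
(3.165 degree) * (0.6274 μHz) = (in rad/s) 3.466e-08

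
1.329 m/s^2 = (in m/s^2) 1.329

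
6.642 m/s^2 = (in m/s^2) 6.642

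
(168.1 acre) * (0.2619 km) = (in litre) 1.782e+11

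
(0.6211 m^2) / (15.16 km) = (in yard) 4.48e-05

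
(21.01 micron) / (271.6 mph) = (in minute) 2.884e-09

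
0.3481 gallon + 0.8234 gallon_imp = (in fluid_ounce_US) 171.1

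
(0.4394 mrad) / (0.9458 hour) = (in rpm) 1.232e-06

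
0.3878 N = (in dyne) 3.878e+04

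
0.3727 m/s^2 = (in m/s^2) 0.3727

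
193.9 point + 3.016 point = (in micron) 6.947e+04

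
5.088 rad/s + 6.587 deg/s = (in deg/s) 298.1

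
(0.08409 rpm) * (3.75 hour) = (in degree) 6811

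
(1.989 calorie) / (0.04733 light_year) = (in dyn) 1.859e-09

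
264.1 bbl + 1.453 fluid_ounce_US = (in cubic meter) 41.99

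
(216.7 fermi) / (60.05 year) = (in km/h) 4.119e-22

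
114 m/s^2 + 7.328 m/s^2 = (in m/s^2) 121.3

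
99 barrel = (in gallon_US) 4158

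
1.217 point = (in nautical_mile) 2.318e-07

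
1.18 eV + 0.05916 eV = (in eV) 1.239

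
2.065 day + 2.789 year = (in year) 2.795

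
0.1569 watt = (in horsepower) 0.0002104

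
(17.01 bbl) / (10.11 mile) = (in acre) 4.107e-08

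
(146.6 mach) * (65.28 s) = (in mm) 3.259e+09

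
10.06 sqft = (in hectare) 9.346e-05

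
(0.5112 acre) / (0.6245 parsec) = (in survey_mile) 6.671e-17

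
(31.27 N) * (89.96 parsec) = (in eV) 5.418e+38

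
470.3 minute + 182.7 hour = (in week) 1.134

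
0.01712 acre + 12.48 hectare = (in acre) 30.86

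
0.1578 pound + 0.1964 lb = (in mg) 1.607e+05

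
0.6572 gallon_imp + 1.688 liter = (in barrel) 0.02941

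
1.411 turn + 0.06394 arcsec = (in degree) 508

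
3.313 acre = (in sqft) 1.443e+05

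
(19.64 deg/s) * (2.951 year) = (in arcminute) 1.097e+11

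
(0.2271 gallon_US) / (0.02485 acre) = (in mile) 5.312e-09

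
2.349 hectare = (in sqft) 2.528e+05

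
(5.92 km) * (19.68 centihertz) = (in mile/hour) 2606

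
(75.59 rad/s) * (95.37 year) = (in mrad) 2.273e+14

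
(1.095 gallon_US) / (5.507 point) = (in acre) 0.0005272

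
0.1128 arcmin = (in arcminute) 0.1128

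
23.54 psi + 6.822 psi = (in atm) 2.066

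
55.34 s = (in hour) 0.01537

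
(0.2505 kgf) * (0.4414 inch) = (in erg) 2.754e+05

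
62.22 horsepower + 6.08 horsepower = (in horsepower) 68.3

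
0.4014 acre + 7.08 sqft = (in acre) 0.4016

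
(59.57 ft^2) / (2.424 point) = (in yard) 7078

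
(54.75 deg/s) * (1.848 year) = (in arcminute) 1.914e+11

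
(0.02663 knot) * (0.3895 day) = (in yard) 504.2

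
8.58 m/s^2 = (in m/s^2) 8.58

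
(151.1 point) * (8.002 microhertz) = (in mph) 9.542e-07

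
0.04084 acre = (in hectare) 0.01653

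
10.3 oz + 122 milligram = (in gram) 292.1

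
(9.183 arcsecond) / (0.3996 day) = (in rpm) 1.231e-08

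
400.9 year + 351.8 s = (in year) 400.9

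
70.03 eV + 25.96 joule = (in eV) 1.62e+20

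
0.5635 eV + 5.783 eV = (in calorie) 2.43e-19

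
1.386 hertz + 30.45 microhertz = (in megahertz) 1.386e-06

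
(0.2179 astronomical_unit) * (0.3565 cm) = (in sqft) 1.251e+09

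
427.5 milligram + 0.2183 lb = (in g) 99.45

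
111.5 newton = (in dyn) 1.115e+07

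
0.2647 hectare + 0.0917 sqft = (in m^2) 2647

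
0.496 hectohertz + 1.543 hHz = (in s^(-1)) 203.9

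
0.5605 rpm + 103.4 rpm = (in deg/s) 623.8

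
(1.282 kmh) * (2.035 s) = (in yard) 0.7925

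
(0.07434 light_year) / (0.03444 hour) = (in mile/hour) 1.269e+13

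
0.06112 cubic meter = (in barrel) 0.3844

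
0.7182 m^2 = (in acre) 0.0001775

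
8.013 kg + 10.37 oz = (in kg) 8.307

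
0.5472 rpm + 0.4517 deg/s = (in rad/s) 0.06519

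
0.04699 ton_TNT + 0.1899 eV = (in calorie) 4.699e+07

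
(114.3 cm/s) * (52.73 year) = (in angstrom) 1.901e+19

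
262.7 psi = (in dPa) 1.811e+07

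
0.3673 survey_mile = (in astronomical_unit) 3.951e-09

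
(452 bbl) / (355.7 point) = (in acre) 0.1415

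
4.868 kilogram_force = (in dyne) 4.774e+06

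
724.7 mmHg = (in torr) 724.7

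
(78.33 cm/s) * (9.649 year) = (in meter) 2.384e+08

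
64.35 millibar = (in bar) 0.06435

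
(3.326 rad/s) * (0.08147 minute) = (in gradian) 1035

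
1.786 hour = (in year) 0.0002039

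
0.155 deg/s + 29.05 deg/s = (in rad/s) 0.5097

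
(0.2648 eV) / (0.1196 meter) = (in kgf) 3.617e-20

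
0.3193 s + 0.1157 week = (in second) 6.998e+04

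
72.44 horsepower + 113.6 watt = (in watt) 5.413e+04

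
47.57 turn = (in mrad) 2.989e+05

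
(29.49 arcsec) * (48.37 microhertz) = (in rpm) 6.604e-08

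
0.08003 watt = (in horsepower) 0.0001073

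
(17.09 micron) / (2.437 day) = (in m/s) 8.117e-11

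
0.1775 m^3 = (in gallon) 46.89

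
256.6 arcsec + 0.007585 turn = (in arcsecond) 1.009e+04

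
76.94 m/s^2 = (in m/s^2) 76.94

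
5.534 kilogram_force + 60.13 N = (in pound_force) 25.72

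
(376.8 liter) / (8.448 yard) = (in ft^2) 0.525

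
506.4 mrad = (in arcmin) 1741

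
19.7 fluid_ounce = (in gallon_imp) 0.1282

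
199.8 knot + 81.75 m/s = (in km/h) 664.3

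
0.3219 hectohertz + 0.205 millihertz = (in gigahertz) 3.219e-08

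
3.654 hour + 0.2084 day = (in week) 0.05152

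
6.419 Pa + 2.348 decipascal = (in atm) 6.567e-05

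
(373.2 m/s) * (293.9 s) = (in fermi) 1.097e+20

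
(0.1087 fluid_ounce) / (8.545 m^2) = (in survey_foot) 1.234e-06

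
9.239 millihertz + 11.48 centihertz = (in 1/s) 0.124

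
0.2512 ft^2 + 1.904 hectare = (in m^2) 1.904e+04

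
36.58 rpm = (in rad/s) 3.831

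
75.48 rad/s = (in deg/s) 4325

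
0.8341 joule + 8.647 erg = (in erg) 8.341e+06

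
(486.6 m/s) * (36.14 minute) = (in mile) 655.6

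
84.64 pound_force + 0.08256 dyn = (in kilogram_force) 38.39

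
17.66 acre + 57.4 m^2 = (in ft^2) 7.699e+05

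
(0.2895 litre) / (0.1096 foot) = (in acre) 2.141e-06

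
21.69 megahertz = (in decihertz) 2.169e+08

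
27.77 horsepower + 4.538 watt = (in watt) 2.071e+04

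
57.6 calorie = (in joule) 241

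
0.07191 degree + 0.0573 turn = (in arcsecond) 7.452e+04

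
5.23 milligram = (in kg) 5.23e-06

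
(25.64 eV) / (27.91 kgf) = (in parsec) 4.864e-37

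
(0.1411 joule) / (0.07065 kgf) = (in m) 0.2037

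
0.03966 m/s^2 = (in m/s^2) 0.03966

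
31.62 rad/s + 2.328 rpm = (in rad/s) 31.86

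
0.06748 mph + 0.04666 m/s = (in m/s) 0.07683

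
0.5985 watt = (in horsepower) 0.0008026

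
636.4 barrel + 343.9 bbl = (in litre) 1.559e+05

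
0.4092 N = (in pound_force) 0.09199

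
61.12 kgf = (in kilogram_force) 61.12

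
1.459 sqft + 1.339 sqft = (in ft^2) 2.798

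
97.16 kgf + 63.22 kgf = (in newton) 1573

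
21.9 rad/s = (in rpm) 209.1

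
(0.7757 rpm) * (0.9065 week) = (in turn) 7088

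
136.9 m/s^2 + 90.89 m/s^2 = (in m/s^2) 227.8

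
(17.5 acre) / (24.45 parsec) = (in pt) 2.661e-10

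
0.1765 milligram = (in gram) 0.0001765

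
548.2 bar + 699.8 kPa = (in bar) 555.2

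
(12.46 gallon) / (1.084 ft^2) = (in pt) 1328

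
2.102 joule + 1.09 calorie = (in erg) 6.663e+07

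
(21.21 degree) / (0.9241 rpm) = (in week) 6.325e-06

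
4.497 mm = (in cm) 0.4497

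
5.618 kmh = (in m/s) 1.561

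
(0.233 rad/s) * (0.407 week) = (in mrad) 5.735e+07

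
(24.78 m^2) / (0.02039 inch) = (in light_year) 5.057e-12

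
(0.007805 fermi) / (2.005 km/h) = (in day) 1.622e-22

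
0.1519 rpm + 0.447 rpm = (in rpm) 0.5989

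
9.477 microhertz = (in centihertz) 0.0009477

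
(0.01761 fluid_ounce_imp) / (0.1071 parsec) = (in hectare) 1.514e-26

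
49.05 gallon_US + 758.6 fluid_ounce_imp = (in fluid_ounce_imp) 7293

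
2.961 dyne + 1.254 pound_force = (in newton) 5.578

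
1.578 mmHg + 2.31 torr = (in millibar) 5.184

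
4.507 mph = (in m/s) 2.015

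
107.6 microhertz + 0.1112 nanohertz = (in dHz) 0.001076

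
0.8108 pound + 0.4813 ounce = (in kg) 0.3814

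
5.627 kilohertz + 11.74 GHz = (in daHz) 1.174e+09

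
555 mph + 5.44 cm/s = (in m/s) 248.2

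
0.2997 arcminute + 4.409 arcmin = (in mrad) 1.37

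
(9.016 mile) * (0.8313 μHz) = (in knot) 0.02345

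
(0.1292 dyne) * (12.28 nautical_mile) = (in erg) 2.938e+05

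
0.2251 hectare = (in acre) 0.5562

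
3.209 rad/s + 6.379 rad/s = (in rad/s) 9.588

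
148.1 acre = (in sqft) 6.451e+06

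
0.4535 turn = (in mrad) 2849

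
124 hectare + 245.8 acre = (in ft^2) 2.405e+07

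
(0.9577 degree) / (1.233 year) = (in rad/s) 4.299e-10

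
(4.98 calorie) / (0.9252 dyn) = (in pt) 6.384e+09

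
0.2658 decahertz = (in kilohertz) 0.002658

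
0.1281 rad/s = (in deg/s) 7.34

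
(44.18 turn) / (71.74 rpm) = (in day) 0.0004277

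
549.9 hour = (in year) 0.06277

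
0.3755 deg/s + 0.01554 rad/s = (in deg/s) 1.266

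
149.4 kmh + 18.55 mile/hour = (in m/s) 49.79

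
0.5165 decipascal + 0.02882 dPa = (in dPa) 0.5453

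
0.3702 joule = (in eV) 2.311e+18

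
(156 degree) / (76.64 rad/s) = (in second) 0.03553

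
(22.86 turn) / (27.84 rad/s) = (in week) 8.531e-06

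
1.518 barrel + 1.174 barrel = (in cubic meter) 0.428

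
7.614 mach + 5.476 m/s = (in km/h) 9353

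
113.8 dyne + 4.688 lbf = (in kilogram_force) 2.127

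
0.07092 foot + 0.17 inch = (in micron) 2.593e+04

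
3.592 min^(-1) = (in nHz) 5.987e+07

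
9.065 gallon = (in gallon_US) 9.065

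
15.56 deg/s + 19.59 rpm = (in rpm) 22.18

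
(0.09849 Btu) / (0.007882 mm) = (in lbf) 2.964e+06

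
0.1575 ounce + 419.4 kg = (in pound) 924.6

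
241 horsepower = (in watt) 1.797e+05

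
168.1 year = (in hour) 1.473e+06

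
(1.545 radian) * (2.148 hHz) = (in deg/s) 1.901e+04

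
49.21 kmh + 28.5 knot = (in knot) 55.07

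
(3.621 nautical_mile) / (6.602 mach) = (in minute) 0.04972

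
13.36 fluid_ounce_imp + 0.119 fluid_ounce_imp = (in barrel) 0.002409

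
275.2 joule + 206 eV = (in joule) 275.2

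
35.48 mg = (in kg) 3.548e-05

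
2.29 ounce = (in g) 64.92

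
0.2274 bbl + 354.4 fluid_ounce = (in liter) 46.63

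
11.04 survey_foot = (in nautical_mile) 0.001817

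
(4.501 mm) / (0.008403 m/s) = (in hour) 0.0001488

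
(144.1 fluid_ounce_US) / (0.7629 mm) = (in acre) 0.00138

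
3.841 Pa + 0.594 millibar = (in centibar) 0.06324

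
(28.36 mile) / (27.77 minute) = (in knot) 53.25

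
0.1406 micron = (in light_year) 1.486e-23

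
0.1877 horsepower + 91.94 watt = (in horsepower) 0.311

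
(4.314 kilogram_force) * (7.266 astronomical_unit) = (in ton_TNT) 1.099e+04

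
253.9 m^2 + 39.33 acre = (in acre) 39.39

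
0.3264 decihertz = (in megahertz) 3.264e-08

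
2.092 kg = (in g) 2092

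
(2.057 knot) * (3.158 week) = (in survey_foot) 6.631e+06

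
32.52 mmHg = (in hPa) 43.36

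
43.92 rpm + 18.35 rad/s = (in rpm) 219.1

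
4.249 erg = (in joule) 4.249e-07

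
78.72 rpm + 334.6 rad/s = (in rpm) 3274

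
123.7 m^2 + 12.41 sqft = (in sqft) 1344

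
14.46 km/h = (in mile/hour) 8.985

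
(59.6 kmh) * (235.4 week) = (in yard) 2.578e+09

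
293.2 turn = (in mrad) 1.842e+06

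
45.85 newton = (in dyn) 4.585e+06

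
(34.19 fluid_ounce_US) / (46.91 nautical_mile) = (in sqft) 1.253e-07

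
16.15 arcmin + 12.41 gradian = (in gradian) 12.71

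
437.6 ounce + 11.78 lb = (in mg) 1.775e+07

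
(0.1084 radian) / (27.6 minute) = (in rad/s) 6.546e-05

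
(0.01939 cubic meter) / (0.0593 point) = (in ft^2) 9977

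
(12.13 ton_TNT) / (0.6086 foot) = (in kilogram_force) 2.79e+10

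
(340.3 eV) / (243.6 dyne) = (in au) 1.496e-25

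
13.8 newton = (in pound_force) 3.102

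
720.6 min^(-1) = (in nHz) 1.201e+10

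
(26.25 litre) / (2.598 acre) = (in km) 2.497e-09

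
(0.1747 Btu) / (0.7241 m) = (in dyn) 2.545e+07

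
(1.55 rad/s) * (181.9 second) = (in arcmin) 9.693e+05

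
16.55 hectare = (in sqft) 1.781e+06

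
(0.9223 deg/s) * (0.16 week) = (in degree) 8.925e+04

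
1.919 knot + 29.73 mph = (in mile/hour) 31.94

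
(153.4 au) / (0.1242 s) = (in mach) 5.426e+11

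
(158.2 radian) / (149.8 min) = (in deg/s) 1.008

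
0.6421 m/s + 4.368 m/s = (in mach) 0.01471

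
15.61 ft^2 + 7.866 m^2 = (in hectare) 0.0009316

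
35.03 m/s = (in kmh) 126.1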